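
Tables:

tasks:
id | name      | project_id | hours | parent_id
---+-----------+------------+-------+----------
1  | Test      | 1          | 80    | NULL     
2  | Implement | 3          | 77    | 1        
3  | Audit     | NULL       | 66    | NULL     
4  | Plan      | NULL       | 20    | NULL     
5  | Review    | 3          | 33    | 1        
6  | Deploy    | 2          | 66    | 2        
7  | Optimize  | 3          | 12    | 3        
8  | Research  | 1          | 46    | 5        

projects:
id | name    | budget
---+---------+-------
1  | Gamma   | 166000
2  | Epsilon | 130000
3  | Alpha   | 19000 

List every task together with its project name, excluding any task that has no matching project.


INNER JOIN keeps only tasks rows whose project_id matches an id in projects. Walk through each task:
  - task 1 (Test): project_id=1 -> matches Gamma
  - task 2 (Implement): project_id=3 -> matches Alpha
  - task 3 (Audit): project_id=NULL, no match -> dropped
  - task 4 (Plan): project_id=NULL, no match -> dropped
  - task 5 (Review): project_id=3 -> matches Alpha
  - task 6 (Deploy): project_id=2 -> matches Epsilon
  - task 7 (Optimize): project_id=3 -> matches Alpha
  - task 8 (Research): project_id=1 -> matches Gamma
So 2 of 8 rows are dropped.

SQL:
SELECT a.name, b.name AS project
FROM tasks a
INNER JOIN projects b ON a.project_id = b.id

Result:
name      | project
----------+--------
Test      | Gamma  
Implement | Alpha  
Review    | Alpha  
Deploy    | Epsilon
Optimize  | Alpha  
Research  | Gamma  


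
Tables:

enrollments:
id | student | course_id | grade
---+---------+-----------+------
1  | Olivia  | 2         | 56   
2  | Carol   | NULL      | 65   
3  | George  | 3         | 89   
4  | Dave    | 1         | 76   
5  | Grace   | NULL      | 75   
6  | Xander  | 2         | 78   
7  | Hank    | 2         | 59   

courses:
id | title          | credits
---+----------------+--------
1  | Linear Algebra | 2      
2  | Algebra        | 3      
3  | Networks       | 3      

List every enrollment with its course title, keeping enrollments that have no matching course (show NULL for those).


LEFT JOIN keeps every row from enrollments (the left table); where course_id has no match in courses, the course columns become NULL. Walk through each enrollment:
  - enrollment 1 (Olivia): course_id=2 -> matches Algebra
  - enrollment 2 (Carol): course_id=NULL, no match -> kept with NULL
  - enrollment 3 (George): course_id=3 -> matches Networks
  - enrollment 4 (Dave): course_id=1 -> matches Linear Algebra
  - enrollment 5 (Grace): course_id=NULL, no match -> kept with NULL
  - enrollment 6 (Xander): course_id=2 -> matches Algebra
  - enrollment 7 (Hank): course_id=2 -> matches Algebra
All 7 rows appear; 2 have NULL course.

SQL:
SELECT a.student, b.title AS course
FROM enrollments a
LEFT JOIN courses b ON a.course_id = b.id

Result:
student | course        
--------+---------------
Olivia  | Algebra       
Carol   | NULL          
George  | Networks      
Dave    | Linear Algebra
Grace   | NULL          
Xander  | Algebra       
Hank    | Algebra       


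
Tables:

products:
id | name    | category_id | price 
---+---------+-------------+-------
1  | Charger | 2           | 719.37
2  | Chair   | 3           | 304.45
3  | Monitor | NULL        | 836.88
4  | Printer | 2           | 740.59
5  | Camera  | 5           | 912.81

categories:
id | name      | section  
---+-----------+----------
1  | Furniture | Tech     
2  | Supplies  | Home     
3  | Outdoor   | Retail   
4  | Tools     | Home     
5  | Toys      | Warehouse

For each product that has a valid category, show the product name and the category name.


INNER JOIN keeps only products rows whose category_id matches an id in categories. Walk through each product:
  - product 1 (Charger): category_id=2 -> matches Supplies
  - product 2 (Chair): category_id=3 -> matches Outdoor
  - product 3 (Monitor): category_id=NULL, no match -> dropped
  - product 4 (Printer): category_id=2 -> matches Supplies
  - product 5 (Camera): category_id=5 -> matches Toys
So 1 of 5 rows is dropped.

SQL:
SELECT a.name, b.name AS category
FROM products a
INNER JOIN categories b ON a.category_id = b.id

Result:
name    | category
--------+---------
Charger | Supplies
Chair   | Outdoor 
Printer | Supplies
Camera  | Toys    


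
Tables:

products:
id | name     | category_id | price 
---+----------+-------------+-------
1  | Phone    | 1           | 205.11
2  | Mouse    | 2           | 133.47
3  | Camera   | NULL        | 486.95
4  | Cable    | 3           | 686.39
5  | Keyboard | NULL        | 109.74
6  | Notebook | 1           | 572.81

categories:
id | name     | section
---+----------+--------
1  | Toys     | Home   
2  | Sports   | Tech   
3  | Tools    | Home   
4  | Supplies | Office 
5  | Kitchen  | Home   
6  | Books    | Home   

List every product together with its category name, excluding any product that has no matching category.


INNER JOIN keeps only products rows whose category_id matches an id in categories. Walk through each product:
  - product 1 (Phone): category_id=1 -> matches Toys
  - product 2 (Mouse): category_id=2 -> matches Sports
  - product 3 (Camera): category_id=NULL, no match -> dropped
  - product 4 (Cable): category_id=3 -> matches Tools
  - product 5 (Keyboard): category_id=NULL, no match -> dropped
  - product 6 (Notebook): category_id=1 -> matches Toys
So 2 of 6 rows are dropped.

SQL:
SELECT a.name, b.name AS category
FROM products a
INNER JOIN categories b ON a.category_id = b.id

Result:
name     | category
---------+---------
Phone    | Toys    
Mouse    | Sports  
Cable    | Tools   
Notebook | Toys    


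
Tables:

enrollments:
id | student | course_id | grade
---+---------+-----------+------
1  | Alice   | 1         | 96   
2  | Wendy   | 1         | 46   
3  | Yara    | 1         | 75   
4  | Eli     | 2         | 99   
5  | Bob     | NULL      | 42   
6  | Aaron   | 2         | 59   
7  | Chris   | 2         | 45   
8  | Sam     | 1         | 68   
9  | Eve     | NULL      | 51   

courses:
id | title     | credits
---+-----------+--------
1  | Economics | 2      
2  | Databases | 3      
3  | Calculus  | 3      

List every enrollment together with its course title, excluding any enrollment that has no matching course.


INNER JOIN keeps only enrollments rows whose course_id matches an id in courses. Walk through each enrollment:
  - enrollment 1 (Alice): course_id=1 -> matches Economics
  - enrollment 2 (Wendy): course_id=1 -> matches Economics
  - enrollment 3 (Yara): course_id=1 -> matches Economics
  - enrollment 4 (Eli): course_id=2 -> matches Databases
  - enrollment 5 (Bob): course_id=NULL, no match -> dropped
  - enrollment 6 (Aaron): course_id=2 -> matches Databases
  - enrollment 7 (Chris): course_id=2 -> matches Databases
  - enrollment 8 (Sam): course_id=1 -> matches Economics
  - enrollment 9 (Eve): course_id=NULL, no match -> dropped
So 2 of 9 rows are dropped.

SQL:
SELECT a.student, b.title AS course
FROM enrollments a
INNER JOIN courses b ON a.course_id = b.id

Result:
student | course   
--------+----------
Alice   | Economics
Wendy   | Economics
Yara    | Economics
Eli     | Databases
Aaron   | Databases
Chris   | Databases
Sam     | Economics


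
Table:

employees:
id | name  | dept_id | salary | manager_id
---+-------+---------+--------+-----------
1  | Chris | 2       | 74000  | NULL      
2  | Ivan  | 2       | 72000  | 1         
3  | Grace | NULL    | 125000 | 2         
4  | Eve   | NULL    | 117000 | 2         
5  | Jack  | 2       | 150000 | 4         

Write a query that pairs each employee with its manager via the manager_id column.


This is a self-join: employees is joined to a second copy of itself, matching each row's manager_id to another row's id. Use LEFT JOIN so rows with manager_id=NULL are kept.
  - employee 1 (Chris): manager_id=NULL -> NULL
  - employee 2 (Ivan): manager_id=1 -> Chris
  - employee 3 (Grace): manager_id=2 -> Ivan
  - employee 4 (Eve): manager_id=2 -> Ivan
  - employee 5 (Jack): manager_id=4 -> Eve

SQL:
SELECT a.name AS item, b.name AS manager
FROM employees a
LEFT JOIN employees b ON a.manager_id = b.id

Result:
item  | manager
------+--------
Chris | NULL   
Ivan  | Chris  
Grace | Ivan   
Eve   | Ivan   
Jack  | Eve    


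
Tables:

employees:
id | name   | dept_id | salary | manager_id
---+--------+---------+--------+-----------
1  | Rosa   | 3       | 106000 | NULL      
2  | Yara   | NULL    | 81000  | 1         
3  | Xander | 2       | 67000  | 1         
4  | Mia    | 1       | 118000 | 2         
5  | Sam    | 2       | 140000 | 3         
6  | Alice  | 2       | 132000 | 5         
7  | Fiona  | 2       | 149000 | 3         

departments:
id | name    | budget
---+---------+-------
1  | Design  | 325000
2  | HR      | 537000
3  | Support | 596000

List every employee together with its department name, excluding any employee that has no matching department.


INNER JOIN keeps only employees rows whose dept_id matches an id in departments. Walk through each employee:
  - employee 1 (Rosa): dept_id=3 -> matches Support
  - employee 2 (Yara): dept_id=NULL, no match -> dropped
  - employee 3 (Xander): dept_id=2 -> matches HR
  - employee 4 (Mia): dept_id=1 -> matches Design
  - employee 5 (Sam): dept_id=2 -> matches HR
  - employee 6 (Alice): dept_id=2 -> matches HR
  - employee 7 (Fiona): dept_id=2 -> matches HR
So 1 of 7 rows is dropped.

SQL:
SELECT a.name, b.name AS department
FROM employees a
INNER JOIN departments b ON a.dept_id = b.id

Result:
name   | department
-------+-----------
Rosa   | Support   
Xander | HR        
Mia    | Design    
Sam    | HR        
Alice  | HR        
Fiona  | HR        


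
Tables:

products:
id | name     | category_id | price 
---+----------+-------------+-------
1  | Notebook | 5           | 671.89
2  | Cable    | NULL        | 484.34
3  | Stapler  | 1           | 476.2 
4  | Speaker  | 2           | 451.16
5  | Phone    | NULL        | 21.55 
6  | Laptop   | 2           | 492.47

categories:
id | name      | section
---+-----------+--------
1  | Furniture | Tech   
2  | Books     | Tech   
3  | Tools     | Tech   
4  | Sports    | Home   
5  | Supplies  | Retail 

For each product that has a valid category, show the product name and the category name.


INNER JOIN keeps only products rows whose category_id matches an id in categories. Walk through each product:
  - product 1 (Notebook): category_id=5 -> matches Supplies
  - product 2 (Cable): category_id=NULL, no match -> dropped
  - product 3 (Stapler): category_id=1 -> matches Furniture
  - product 4 (Speaker): category_id=2 -> matches Books
  - product 5 (Phone): category_id=NULL, no match -> dropped
  - product 6 (Laptop): category_id=2 -> matches Books
So 2 of 6 rows are dropped.

SQL:
SELECT a.name, b.name AS category
FROM products a
INNER JOIN categories b ON a.category_id = b.id

Result:
name     | category 
---------+----------
Notebook | Supplies 
Stapler  | Furniture
Speaker  | Books    
Laptop   | Books    


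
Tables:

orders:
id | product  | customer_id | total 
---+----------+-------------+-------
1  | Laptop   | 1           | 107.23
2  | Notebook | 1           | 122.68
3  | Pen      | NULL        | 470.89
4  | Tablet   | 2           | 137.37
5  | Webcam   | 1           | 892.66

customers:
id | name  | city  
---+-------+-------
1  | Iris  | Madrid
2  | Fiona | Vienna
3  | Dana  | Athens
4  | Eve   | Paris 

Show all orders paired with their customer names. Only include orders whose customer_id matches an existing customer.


INNER JOIN keeps only orders rows whose customer_id matches an id in customers. Walk through each order:
  - order 1 (Laptop): customer_id=1 -> matches Iris
  - order 2 (Notebook): customer_id=1 -> matches Iris
  - order 3 (Pen): customer_id=NULL, no match -> dropped
  - order 4 (Tablet): customer_id=2 -> matches Fiona
  - order 5 (Webcam): customer_id=1 -> matches Iris
So 1 of 5 rows is dropped.

SQL:
SELECT a.product, b.name AS customer
FROM orders a
INNER JOIN customers b ON a.customer_id = b.id

Result:
product  | customer
---------+---------
Laptop   | Iris    
Notebook | Iris    
Tablet   | Fiona   
Webcam   | Iris    


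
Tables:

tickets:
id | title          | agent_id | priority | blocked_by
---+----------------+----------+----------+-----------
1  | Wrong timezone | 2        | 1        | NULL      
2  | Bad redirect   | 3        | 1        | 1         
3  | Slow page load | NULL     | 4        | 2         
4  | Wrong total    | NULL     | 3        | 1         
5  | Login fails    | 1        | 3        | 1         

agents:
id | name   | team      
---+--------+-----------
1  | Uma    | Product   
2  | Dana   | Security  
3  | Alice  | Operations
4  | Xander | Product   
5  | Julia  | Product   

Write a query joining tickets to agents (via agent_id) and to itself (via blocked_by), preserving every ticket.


Two LEFT JOINs from the same base table tickets: one to agents via agent_id, one to tickets itself via blocked_by. Both are LEFT so every ticket is preserved.
Match against agents:
  - ticket 1 (Wrong timezone): agent_id=2 -> matches Dana
  - ticket 2 (Bad redirect): agent_id=3 -> matches Alice
  - ticket 3 (Slow page load): agent_id=NULL, no match -> kept with NULL
  - ticket 4 (Wrong total): agent_id=NULL, no match -> kept with NULL
  - ticket 5 (Login fails): agent_id=1 -> matches Uma
Match against tickets (self):
  - ticket 1 (Wrong timezone): blocked_by=NULL -> NULL
  - ticket 2 (Bad redirect): blocked_by=1 -> Wrong timezone
  - ticket 3 (Slow page load): blocked_by=2 -> Bad redirect
  - ticket 4 (Wrong total): blocked_by=1 -> Wrong timezone
  - ticket 5 (Login fails): blocked_by=1 -> Wrong timezone

SQL:
SELECT a.title, b.name AS agent, c.title AS blocked_by
FROM tickets a
LEFT JOIN agents b ON a.agent_id = b.id
LEFT JOIN tickets c ON a.blocked_by = c.id

Result:
title          | agent | blocked_by    
---------------+-------+---------------
Wrong timezone | Dana  | NULL          
Bad redirect   | Alice | Wrong timezone
Slow page load | NULL  | Bad redirect  
Wrong total    | NULL  | Wrong timezone
Login fails    | Uma   | Wrong timezone


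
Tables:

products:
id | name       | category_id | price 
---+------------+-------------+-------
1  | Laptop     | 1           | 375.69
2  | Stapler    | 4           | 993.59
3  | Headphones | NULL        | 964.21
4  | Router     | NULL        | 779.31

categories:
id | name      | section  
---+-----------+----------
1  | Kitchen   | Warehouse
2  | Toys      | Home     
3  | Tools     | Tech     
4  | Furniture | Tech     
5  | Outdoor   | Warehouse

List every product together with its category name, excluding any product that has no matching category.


INNER JOIN keeps only products rows whose category_id matches an id in categories. Walk through each product:
  - product 1 (Laptop): category_id=1 -> matches Kitchen
  - product 2 (Stapler): category_id=4 -> matches Furniture
  - product 3 (Headphones): category_id=NULL, no match -> dropped
  - product 4 (Router): category_id=NULL, no match -> dropped
So 2 of 4 rows are dropped.

SQL:
SELECT a.name, b.name AS category
FROM products a
INNER JOIN categories b ON a.category_id = b.id

Result:
name    | category 
--------+----------
Laptop  | Kitchen  
Stapler | Furniture


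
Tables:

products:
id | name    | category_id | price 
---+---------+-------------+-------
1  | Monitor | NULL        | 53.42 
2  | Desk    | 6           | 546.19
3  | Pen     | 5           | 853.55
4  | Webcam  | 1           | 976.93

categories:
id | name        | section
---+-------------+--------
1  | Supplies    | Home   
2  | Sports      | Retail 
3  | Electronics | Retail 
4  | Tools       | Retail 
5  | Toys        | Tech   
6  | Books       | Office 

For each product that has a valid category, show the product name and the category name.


INNER JOIN keeps only products rows whose category_id matches an id in categories. Walk through each product:
  - product 1 (Monitor): category_id=NULL, no match -> dropped
  - product 2 (Desk): category_id=6 -> matches Books
  - product 3 (Pen): category_id=5 -> matches Toys
  - product 4 (Webcam): category_id=1 -> matches Supplies
So 1 of 4 rows is dropped.

SQL:
SELECT a.name, b.name AS category
FROM products a
INNER JOIN categories b ON a.category_id = b.id

Result:
name   | category
-------+---------
Desk   | Books   
Pen    | Toys    
Webcam | Supplies


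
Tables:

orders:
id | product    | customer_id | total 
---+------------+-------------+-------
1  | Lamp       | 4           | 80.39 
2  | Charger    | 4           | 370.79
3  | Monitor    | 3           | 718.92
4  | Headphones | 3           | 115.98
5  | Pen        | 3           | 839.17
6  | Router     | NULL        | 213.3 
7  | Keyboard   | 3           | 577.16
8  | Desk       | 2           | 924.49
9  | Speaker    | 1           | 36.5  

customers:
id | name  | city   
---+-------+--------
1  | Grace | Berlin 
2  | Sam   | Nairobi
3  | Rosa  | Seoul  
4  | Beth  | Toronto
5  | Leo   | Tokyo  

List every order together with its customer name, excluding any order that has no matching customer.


INNER JOIN keeps only orders rows whose customer_id matches an id in customers. Walk through each order:
  - order 1 (Lamp): customer_id=4 -> matches Beth
  - order 2 (Charger): customer_id=4 -> matches Beth
  - order 3 (Monitor): customer_id=3 -> matches Rosa
  - order 4 (Headphones): customer_id=3 -> matches Rosa
  - order 5 (Pen): customer_id=3 -> matches Rosa
  - order 6 (Router): customer_id=NULL, no match -> dropped
  - order 7 (Keyboard): customer_id=3 -> matches Rosa
  - order 8 (Desk): customer_id=2 -> matches Sam
  - order 9 (Speaker): customer_id=1 -> matches Grace
So 1 of 9 rows is dropped.

SQL:
SELECT a.product, b.name AS customer
FROM orders a
INNER JOIN customers b ON a.customer_id = b.id

Result:
product    | customer
-----------+---------
Lamp       | Beth    
Charger    | Beth    
Monitor    | Rosa    
Headphones | Rosa    
Pen        | Rosa    
Keyboard   | Rosa    
Desk       | Sam     
Speaker    | Grace   


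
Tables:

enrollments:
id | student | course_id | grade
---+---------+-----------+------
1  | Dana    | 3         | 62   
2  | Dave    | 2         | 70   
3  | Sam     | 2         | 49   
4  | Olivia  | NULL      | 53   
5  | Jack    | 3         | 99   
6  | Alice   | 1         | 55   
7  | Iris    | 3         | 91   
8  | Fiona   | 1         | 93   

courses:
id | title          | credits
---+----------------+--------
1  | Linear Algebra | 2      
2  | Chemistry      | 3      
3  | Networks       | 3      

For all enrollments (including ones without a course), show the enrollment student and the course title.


LEFT JOIN keeps every row from enrollments (the left table); where course_id has no match in courses, the course columns become NULL. Walk through each enrollment:
  - enrollment 1 (Dana): course_id=3 -> matches Networks
  - enrollment 2 (Dave): course_id=2 -> matches Chemistry
  - enrollment 3 (Sam): course_id=2 -> matches Chemistry
  - enrollment 4 (Olivia): course_id=NULL, no match -> kept with NULL
  - enrollment 5 (Jack): course_id=3 -> matches Networks
  - enrollment 6 (Alice): course_id=1 -> matches Linear Algebra
  - enrollment 7 (Iris): course_id=3 -> matches Networks
  - enrollment 8 (Fiona): course_id=1 -> matches Linear Algebra
All 8 rows appear; 1 has NULL course.

SQL:
SELECT a.student, b.title AS course
FROM enrollments a
LEFT JOIN courses b ON a.course_id = b.id

Result:
student | course        
--------+---------------
Dana    | Networks      
Dave    | Chemistry     
Sam     | Chemistry     
Olivia  | NULL          
Jack    | Networks      
Alice   | Linear Algebra
Iris    | Networks      
Fiona   | Linear Algebra


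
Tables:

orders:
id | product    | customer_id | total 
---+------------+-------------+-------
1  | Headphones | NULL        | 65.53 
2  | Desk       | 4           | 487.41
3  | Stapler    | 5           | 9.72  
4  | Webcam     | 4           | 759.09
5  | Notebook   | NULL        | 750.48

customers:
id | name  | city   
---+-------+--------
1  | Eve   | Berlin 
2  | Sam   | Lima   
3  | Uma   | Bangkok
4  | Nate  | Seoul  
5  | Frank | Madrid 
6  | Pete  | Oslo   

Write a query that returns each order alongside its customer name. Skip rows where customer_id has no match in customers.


INNER JOIN keeps only orders rows whose customer_id matches an id in customers. Walk through each order:
  - order 1 (Headphones): customer_id=NULL, no match -> dropped
  - order 2 (Desk): customer_id=4 -> matches Nate
  - order 3 (Stapler): customer_id=5 -> matches Frank
  - order 4 (Webcam): customer_id=4 -> matches Nate
  - order 5 (Notebook): customer_id=NULL, no match -> dropped
So 2 of 5 rows are dropped.

SQL:
SELECT a.product, b.name AS customer
FROM orders a
INNER JOIN customers b ON a.customer_id = b.id

Result:
product | customer
--------+---------
Desk    | Nate    
Stapler | Frank   
Webcam  | Nate    


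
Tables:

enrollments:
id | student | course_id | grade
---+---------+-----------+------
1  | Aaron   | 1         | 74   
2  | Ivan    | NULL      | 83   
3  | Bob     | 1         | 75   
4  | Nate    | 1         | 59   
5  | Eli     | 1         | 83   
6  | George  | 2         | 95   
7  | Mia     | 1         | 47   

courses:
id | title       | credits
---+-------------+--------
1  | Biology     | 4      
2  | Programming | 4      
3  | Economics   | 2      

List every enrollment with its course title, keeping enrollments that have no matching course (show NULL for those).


LEFT JOIN keeps every row from enrollments (the left table); where course_id has no match in courses, the course columns become NULL. Walk through each enrollment:
  - enrollment 1 (Aaron): course_id=1 -> matches Biology
  - enrollment 2 (Ivan): course_id=NULL, no match -> kept with NULL
  - enrollment 3 (Bob): course_id=1 -> matches Biology
  - enrollment 4 (Nate): course_id=1 -> matches Biology
  - enrollment 5 (Eli): course_id=1 -> matches Biology
  - enrollment 6 (George): course_id=2 -> matches Programming
  - enrollment 7 (Mia): course_id=1 -> matches Biology
All 7 rows appear; 1 has NULL course.

SQL:
SELECT a.student, b.title AS course
FROM enrollments a
LEFT JOIN courses b ON a.course_id = b.id

Result:
student | course     
--------+------------
Aaron   | Biology    
Ivan    | NULL       
Bob     | Biology    
Nate    | Biology    
Eli     | Biology    
George  | Programming
Mia     | Biology    


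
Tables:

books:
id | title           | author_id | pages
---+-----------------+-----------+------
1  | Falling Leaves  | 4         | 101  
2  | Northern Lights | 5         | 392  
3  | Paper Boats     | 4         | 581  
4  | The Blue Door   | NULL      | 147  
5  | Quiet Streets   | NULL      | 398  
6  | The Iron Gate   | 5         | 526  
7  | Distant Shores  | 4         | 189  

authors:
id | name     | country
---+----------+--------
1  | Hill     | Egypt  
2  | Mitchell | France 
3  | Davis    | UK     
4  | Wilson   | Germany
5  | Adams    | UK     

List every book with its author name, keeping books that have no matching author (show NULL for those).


LEFT JOIN keeps every row from books (the left table); where author_id has no match in authors, the author columns become NULL. Walk through each book:
  - book 1 (Falling Leaves): author_id=4 -> matches Wilson
  - book 2 (Northern Lights): author_id=5 -> matches Adams
  - book 3 (Paper Boats): author_id=4 -> matches Wilson
  - book 4 (The Blue Door): author_id=NULL, no match -> kept with NULL
  - book 5 (Quiet Streets): author_id=NULL, no match -> kept with NULL
  - book 6 (The Iron Gate): author_id=5 -> matches Adams
  - book 7 (Distant Shores): author_id=4 -> matches Wilson
All 7 rows appear; 2 have NULL author.

SQL:
SELECT a.title, b.name AS author
FROM books a
LEFT JOIN authors b ON a.author_id = b.id

Result:
title           | author
----------------+-------
Falling Leaves  | Wilson
Northern Lights | Adams 
Paper Boats     | Wilson
The Blue Door   | NULL  
Quiet Streets   | NULL  
The Iron Gate   | Adams 
Distant Shores  | Wilson


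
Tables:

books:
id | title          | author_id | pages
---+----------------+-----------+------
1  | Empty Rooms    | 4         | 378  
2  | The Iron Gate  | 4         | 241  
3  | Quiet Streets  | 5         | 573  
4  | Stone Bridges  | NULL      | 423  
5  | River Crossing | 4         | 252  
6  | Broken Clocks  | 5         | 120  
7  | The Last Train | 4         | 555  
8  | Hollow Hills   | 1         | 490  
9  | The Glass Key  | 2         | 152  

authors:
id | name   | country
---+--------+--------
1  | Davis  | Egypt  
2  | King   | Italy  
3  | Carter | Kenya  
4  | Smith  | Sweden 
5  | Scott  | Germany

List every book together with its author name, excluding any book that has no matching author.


INNER JOIN keeps only books rows whose author_id matches an id in authors. Walk through each book:
  - book 1 (Empty Rooms): author_id=4 -> matches Smith
  - book 2 (The Iron Gate): author_id=4 -> matches Smith
  - book 3 (Quiet Streets): author_id=5 -> matches Scott
  - book 4 (Stone Bridges): author_id=NULL, no match -> dropped
  - book 5 (River Crossing): author_id=4 -> matches Smith
  - book 6 (Broken Clocks): author_id=5 -> matches Scott
  - book 7 (The Last Train): author_id=4 -> matches Smith
  - book 8 (Hollow Hills): author_id=1 -> matches Davis
  - book 9 (The Glass Key): author_id=2 -> matches King
So 1 of 9 rows is dropped.

SQL:
SELECT a.title, b.name AS author
FROM books a
INNER JOIN authors b ON a.author_id = b.id

Result:
title          | author
---------------+-------
Empty Rooms    | Smith 
The Iron Gate  | Smith 
Quiet Streets  | Scott 
River Crossing | Smith 
Broken Clocks  | Scott 
The Last Train | Smith 
Hollow Hills   | Davis 
The Glass Key  | King  


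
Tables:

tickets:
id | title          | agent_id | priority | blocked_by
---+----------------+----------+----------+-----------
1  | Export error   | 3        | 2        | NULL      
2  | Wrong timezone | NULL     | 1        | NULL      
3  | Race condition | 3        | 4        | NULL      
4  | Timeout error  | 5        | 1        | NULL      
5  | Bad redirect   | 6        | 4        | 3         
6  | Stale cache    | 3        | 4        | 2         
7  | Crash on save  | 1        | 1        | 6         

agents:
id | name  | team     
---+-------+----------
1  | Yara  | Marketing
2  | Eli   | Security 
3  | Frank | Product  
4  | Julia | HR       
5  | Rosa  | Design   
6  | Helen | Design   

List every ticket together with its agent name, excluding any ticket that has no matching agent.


INNER JOIN keeps only tickets rows whose agent_id matches an id in agents. Walk through each ticket:
  - ticket 1 (Export error): agent_id=3 -> matches Frank
  - ticket 2 (Wrong timezone): agent_id=NULL, no match -> dropped
  - ticket 3 (Race condition): agent_id=3 -> matches Frank
  - ticket 4 (Timeout error): agent_id=5 -> matches Rosa
  - ticket 5 (Bad redirect): agent_id=6 -> matches Helen
  - ticket 6 (Stale cache): agent_id=3 -> matches Frank
  - ticket 7 (Crash on save): agent_id=1 -> matches Yara
So 1 of 7 rows is dropped.

SQL:
SELECT a.title, b.name AS agent
FROM tickets a
INNER JOIN agents b ON a.agent_id = b.id

Result:
title          | agent
---------------+------
Export error   | Frank
Race condition | Frank
Timeout error  | Rosa 
Bad redirect   | Helen
Stale cache    | Frank
Crash on save  | Yara 


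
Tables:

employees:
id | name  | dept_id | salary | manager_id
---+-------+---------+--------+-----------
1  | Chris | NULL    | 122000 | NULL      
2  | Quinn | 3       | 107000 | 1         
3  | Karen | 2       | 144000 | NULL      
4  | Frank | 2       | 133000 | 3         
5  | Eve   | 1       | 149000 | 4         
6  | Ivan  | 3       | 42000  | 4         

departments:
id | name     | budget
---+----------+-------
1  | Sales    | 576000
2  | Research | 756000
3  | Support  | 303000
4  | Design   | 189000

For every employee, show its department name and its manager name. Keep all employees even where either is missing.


Two LEFT JOINs from the same base table employees: one to departments via dept_id, one to employees itself via manager_id. Both are LEFT so every employee is preserved.
Match against departments:
  - employee 1 (Chris): dept_id=NULL, no match -> kept with NULL
  - employee 2 (Quinn): dept_id=3 -> matches Support
  - employee 3 (Karen): dept_id=2 -> matches Research
  - employee 4 (Frank): dept_id=2 -> matches Research
  - employee 5 (Eve): dept_id=1 -> matches Sales
  - employee 6 (Ivan): dept_id=3 -> matches Support
Match against employees (self):
  - employee 1 (Chris): manager_id=NULL -> NULL
  - employee 2 (Quinn): manager_id=1 -> Chris
  - employee 3 (Karen): manager_id=NULL -> NULL
  - employee 4 (Frank): manager_id=3 -> Karen
  - employee 5 (Eve): manager_id=4 -> Frank
  - employee 6 (Ivan): manager_id=4 -> Frank

SQL:
SELECT a.name, b.name AS department, c.name AS manager
FROM employees a
LEFT JOIN departments b ON a.dept_id = b.id
LEFT JOIN employees c ON a.manager_id = c.id

Result:
name  | department | manager
------+------------+--------
Chris | NULL       | NULL   
Quinn | Support    | Chris  
Karen | Research   | NULL   
Frank | Research   | Karen  
Eve   | Sales      | Frank  
Ivan  | Support    | Frank  


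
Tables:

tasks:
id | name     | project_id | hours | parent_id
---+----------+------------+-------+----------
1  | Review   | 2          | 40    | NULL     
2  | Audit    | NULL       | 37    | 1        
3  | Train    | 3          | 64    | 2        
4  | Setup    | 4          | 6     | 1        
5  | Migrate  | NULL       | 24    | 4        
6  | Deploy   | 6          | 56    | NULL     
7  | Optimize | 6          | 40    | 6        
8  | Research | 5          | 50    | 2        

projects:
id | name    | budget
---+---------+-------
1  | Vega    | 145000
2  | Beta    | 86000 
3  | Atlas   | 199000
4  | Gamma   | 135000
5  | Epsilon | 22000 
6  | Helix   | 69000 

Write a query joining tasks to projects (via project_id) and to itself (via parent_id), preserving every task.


Two LEFT JOINs from the same base table tasks: one to projects via project_id, one to tasks itself via parent_id. Both are LEFT so every task is preserved.
Match against projects:
  - task 1 (Review): project_id=2 -> matches Beta
  - task 2 (Audit): project_id=NULL, no match -> kept with NULL
  - task 3 (Train): project_id=3 -> matches Atlas
  - task 4 (Setup): project_id=4 -> matches Gamma
  - task 5 (Migrate): project_id=NULL, no match -> kept with NULL
  - task 6 (Deploy): project_id=6 -> matches Helix
  - task 7 (Optimize): project_id=6 -> matches Helix
  - task 8 (Research): project_id=5 -> matches Epsilon
Match against tasks (self):
  - task 1 (Review): parent_id=NULL -> NULL
  - task 2 (Audit): parent_id=1 -> Review
  - task 3 (Train): parent_id=2 -> Audit
  - task 4 (Setup): parent_id=1 -> Review
  - task 5 (Migrate): parent_id=4 -> Setup
  - task 6 (Deploy): parent_id=NULL -> NULL
  - task 7 (Optimize): parent_id=6 -> Deploy
  - task 8 (Research): parent_id=2 -> Audit

SQL:
SELECT a.name, b.name AS project, c.name AS parent
FROM tasks a
LEFT JOIN projects b ON a.project_id = b.id
LEFT JOIN tasks c ON a.parent_id = c.id

Result:
name     | project | parent
---------+---------+-------
Review   | Beta    | NULL  
Audit    | NULL    | Review
Train    | Atlas   | Audit 
Setup    | Gamma   | Review
Migrate  | NULL    | Setup 
Deploy   | Helix   | NULL  
Optimize | Helix   | Deploy
Research | Epsilon | Audit 


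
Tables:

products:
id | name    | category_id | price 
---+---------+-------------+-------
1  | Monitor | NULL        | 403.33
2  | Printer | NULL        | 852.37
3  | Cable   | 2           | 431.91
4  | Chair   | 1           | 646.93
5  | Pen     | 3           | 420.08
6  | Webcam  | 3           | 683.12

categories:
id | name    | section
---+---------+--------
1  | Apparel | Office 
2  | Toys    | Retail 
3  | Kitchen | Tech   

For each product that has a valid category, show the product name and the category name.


INNER JOIN keeps only products rows whose category_id matches an id in categories. Walk through each product:
  - product 1 (Monitor): category_id=NULL, no match -> dropped
  - product 2 (Printer): category_id=NULL, no match -> dropped
  - product 3 (Cable): category_id=2 -> matches Toys
  - product 4 (Chair): category_id=1 -> matches Apparel
  - product 5 (Pen): category_id=3 -> matches Kitchen
  - product 6 (Webcam): category_id=3 -> matches Kitchen
So 2 of 6 rows are dropped.

SQL:
SELECT a.name, b.name AS category
FROM products a
INNER JOIN categories b ON a.category_id = b.id

Result:
name   | category
-------+---------
Cable  | Toys    
Chair  | Apparel 
Pen    | Kitchen 
Webcam | Kitchen 


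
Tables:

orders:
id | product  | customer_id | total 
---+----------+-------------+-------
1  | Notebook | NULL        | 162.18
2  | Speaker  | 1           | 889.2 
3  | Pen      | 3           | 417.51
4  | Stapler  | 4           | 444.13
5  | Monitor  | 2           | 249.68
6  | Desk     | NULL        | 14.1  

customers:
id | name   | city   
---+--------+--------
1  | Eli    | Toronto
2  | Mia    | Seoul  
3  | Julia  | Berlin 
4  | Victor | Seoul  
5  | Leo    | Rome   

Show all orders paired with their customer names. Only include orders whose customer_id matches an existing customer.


INNER JOIN keeps only orders rows whose customer_id matches an id in customers. Walk through each order:
  - order 1 (Notebook): customer_id=NULL, no match -> dropped
  - order 2 (Speaker): customer_id=1 -> matches Eli
  - order 3 (Pen): customer_id=3 -> matches Julia
  - order 4 (Stapler): customer_id=4 -> matches Victor
  - order 5 (Monitor): customer_id=2 -> matches Mia
  - order 6 (Desk): customer_id=NULL, no match -> dropped
So 2 of 6 rows are dropped.

SQL:
SELECT a.product, b.name AS customer
FROM orders a
INNER JOIN customers b ON a.customer_id = b.id

Result:
product | customer
--------+---------
Speaker | Eli     
Pen     | Julia   
Stapler | Victor  
Monitor | Mia     


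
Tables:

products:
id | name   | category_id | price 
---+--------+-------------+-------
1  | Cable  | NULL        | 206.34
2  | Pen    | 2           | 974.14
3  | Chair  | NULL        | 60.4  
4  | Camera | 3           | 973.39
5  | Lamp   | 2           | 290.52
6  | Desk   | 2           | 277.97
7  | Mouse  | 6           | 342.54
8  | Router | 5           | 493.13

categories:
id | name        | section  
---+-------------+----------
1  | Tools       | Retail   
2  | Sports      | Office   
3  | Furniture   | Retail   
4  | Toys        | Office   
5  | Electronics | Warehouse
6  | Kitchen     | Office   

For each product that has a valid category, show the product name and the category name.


INNER JOIN keeps only products rows whose category_id matches an id in categories. Walk through each product:
  - product 1 (Cable): category_id=NULL, no match -> dropped
  - product 2 (Pen): category_id=2 -> matches Sports
  - product 3 (Chair): category_id=NULL, no match -> dropped
  - product 4 (Camera): category_id=3 -> matches Furniture
  - product 5 (Lamp): category_id=2 -> matches Sports
  - product 6 (Desk): category_id=2 -> matches Sports
  - product 7 (Mouse): category_id=6 -> matches Kitchen
  - product 8 (Router): category_id=5 -> matches Electronics
So 2 of 8 rows are dropped.

SQL:
SELECT a.name, b.name AS category
FROM products a
INNER JOIN categories b ON a.category_id = b.id

Result:
name   | category   
-------+------------
Pen    | Sports     
Camera | Furniture  
Lamp   | Sports     
Desk   | Sports     
Mouse  | Kitchen    
Router | Electronics


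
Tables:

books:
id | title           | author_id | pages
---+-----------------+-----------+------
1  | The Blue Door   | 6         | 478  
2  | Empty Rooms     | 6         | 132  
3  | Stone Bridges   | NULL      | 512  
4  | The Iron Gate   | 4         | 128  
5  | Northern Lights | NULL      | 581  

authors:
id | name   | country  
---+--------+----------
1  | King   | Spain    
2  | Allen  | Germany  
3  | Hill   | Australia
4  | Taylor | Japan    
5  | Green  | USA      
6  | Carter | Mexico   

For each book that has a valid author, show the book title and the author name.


INNER JOIN keeps only books rows whose author_id matches an id in authors. Walk through each book:
  - book 1 (The Blue Door): author_id=6 -> matches Carter
  - book 2 (Empty Rooms): author_id=6 -> matches Carter
  - book 3 (Stone Bridges): author_id=NULL, no match -> dropped
  - book 4 (The Iron Gate): author_id=4 -> matches Taylor
  - book 5 (Northern Lights): author_id=NULL, no match -> dropped
So 2 of 5 rows are dropped.

SQL:
SELECT a.title, b.name AS author
FROM books a
INNER JOIN authors b ON a.author_id = b.id

Result:
title         | author
--------------+-------
The Blue Door | Carter
Empty Rooms   | Carter
The Iron Gate | Taylor


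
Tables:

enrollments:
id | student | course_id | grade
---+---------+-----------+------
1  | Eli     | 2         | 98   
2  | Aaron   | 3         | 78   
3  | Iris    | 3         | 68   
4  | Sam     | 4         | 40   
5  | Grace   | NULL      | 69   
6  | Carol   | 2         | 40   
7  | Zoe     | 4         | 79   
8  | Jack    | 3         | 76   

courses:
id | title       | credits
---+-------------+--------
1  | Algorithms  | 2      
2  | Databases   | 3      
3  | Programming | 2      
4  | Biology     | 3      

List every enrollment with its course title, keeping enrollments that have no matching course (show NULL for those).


LEFT JOIN keeps every row from enrollments (the left table); where course_id has no match in courses, the course columns become NULL. Walk through each enrollment:
  - enrollment 1 (Eli): course_id=2 -> matches Databases
  - enrollment 2 (Aaron): course_id=3 -> matches Programming
  - enrollment 3 (Iris): course_id=3 -> matches Programming
  - enrollment 4 (Sam): course_id=4 -> matches Biology
  - enrollment 5 (Grace): course_id=NULL, no match -> kept with NULL
  - enrollment 6 (Carol): course_id=2 -> matches Databases
  - enrollment 7 (Zoe): course_id=4 -> matches Biology
  - enrollment 8 (Jack): course_id=3 -> matches Programming
All 8 rows appear; 1 has NULL course.

SQL:
SELECT a.student, b.title AS course
FROM enrollments a
LEFT JOIN courses b ON a.course_id = b.id

Result:
student | course     
--------+------------
Eli     | Databases  
Aaron   | Programming
Iris    | Programming
Sam     | Biology    
Grace   | NULL       
Carol   | Databases  
Zoe     | Biology    
Jack    | Programming


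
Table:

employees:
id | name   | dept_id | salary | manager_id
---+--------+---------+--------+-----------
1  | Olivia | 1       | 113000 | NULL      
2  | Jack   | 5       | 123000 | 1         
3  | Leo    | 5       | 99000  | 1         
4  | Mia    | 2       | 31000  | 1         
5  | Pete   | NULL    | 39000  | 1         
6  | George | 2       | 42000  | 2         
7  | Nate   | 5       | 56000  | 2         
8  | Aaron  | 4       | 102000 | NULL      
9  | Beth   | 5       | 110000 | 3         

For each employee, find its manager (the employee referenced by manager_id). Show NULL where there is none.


This is a self-join: employees is joined to a second copy of itself, matching each row's manager_id to another row's id. Use LEFT JOIN so rows with manager_id=NULL are kept.
  - employee 1 (Olivia): manager_id=NULL -> NULL
  - employee 2 (Jack): manager_id=1 -> Olivia
  - employee 3 (Leo): manager_id=1 -> Olivia
  - employee 4 (Mia): manager_id=1 -> Olivia
  - employee 5 (Pete): manager_id=1 -> Olivia
  - employee 6 (George): manager_id=2 -> Jack
  - employee 7 (Nate): manager_id=2 -> Jack
  - employee 8 (Aaron): manager_id=NULL -> NULL
  - employee 9 (Beth): manager_id=3 -> Leo

SQL:
SELECT a.name AS item, b.name AS manager
FROM employees a
LEFT JOIN employees b ON a.manager_id = b.id

Result:
item   | manager
-------+--------
Olivia | NULL   
Jack   | Olivia 
Leo    | Olivia 
Mia    | Olivia 
Pete   | Olivia 
George | Jack   
Nate   | Jack   
Aaron  | NULL   
Beth   | Leo    


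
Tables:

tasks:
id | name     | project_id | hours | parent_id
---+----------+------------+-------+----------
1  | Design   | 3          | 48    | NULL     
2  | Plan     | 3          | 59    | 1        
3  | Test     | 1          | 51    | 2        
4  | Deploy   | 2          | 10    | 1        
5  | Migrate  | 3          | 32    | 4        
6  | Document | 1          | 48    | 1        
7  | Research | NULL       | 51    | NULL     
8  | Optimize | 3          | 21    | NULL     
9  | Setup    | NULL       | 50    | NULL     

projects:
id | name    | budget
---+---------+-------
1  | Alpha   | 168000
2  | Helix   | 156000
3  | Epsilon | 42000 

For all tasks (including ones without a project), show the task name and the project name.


LEFT JOIN keeps every row from tasks (the left table); where project_id has no match in projects, the project columns become NULL. Walk through each task:
  - task 1 (Design): project_id=3 -> matches Epsilon
  - task 2 (Plan): project_id=3 -> matches Epsilon
  - task 3 (Test): project_id=1 -> matches Alpha
  - task 4 (Deploy): project_id=2 -> matches Helix
  - task 5 (Migrate): project_id=3 -> matches Epsilon
  - task 6 (Document): project_id=1 -> matches Alpha
  - task 7 (Research): project_id=NULL, no match -> kept with NULL
  - task 8 (Optimize): project_id=3 -> matches Epsilon
  - task 9 (Setup): project_id=NULL, no match -> kept with NULL
All 9 rows appear; 2 have NULL project.

SQL:
SELECT a.name, b.name AS project
FROM tasks a
LEFT JOIN projects b ON a.project_id = b.id

Result:
name     | project
---------+--------
Design   | Epsilon
Plan     | Epsilon
Test     | Alpha  
Deploy   | Helix  
Migrate  | Epsilon
Document | Alpha  
Research | NULL   
Optimize | Epsilon
Setup    | NULL   
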